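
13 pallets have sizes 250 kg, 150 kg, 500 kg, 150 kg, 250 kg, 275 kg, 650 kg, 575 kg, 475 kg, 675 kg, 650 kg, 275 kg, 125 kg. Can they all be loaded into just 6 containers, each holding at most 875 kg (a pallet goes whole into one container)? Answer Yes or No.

No

Total = 5000 kg; ⌈5000/875⌉ = 6.
The bound of 6 does not rule out 6, but exhaustive search shows no assignment into 6 containers of capacity 875 kg exists — the minimum is 7.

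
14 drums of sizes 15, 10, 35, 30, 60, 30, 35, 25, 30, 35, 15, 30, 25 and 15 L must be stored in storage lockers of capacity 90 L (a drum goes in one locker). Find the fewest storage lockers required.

Total = 60 + 35 + 35 + 35 + 30 + 30 + 30 + 30 + 25 + 25 + 15 + 15 + 15 + 10 = 390 L.
Lower bound: ⌈390/90⌉ = 5 storage lockers.
A packing using 5 storage lockers:
  locker 1: 60 + 30 = 90
  locker 2: 35 + 35 + 15 = 85
  locker 3: 35 + 30 + 25 = 90
  locker 4: 30 + 30 + 25 = 85
  locker 5: 15 + 15 + 10 = 40
This matches the lower bound, so 5 is optimal.

5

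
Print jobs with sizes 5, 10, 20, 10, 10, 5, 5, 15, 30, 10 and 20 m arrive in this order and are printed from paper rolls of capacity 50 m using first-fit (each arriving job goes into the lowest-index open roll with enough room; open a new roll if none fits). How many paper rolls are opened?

3

  5 → roll 1 (new)  [load 5/50]
  10 → roll 1  [load 15/50]
  20 → roll 1  [load 35/50]
  10 → roll 1  [load 45/50]
  10 → roll 2 (new)  [load 10/50]
  5 → roll 1  [load 50/50]
  5 → roll 2  [load 15/50]
  15 → roll 2  [load 30/50]
  30 → roll 3 (new)  [load 30/50]
  10 → roll 2  [load 40/50]
  20 → roll 3  [load 50/50]
3 paper rolls opened.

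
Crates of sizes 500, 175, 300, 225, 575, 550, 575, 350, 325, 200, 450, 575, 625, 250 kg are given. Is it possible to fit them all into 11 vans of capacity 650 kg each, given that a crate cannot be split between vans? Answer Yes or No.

Yes

A valid assignment using 10 vans:
  van 1: 625 = 625
  van 2: 575 = 575
  van 3: 575 = 575
  van 4: 575 = 575
  van 5: 550 = 550
  van 6: 500 = 500
  van 7: 450 + 200 = 650
  van 8: 350 + 300 = 650
  van 9: 325 + 250 = 575
  van 10: 225 + 175 = 400
That uses only 10 ≤ 11, so 11 vans are enough.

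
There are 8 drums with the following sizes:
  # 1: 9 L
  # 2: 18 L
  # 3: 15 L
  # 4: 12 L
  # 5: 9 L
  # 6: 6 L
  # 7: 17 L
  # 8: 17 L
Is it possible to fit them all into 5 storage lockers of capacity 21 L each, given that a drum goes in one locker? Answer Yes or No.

Total = 103 L; ⌈103/21⌉ = 5.
The bound of 5 does not rule out 5, but exhaustive search shows no assignment into 5 storage lockers of capacity 21 L exists — the minimum is 6.

No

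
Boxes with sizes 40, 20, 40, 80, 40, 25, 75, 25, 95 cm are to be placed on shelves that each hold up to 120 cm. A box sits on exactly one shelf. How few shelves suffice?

4

Total = 95 + 80 + 75 + 40 + 40 + 40 + 25 + 25 + 20 = 440 cm.
Lower bound: ⌈440/120⌉ = 4 shelves.
A packing using 4 shelves:
  shelf 1: 95 + 25 = 120
  shelf 2: 80 + 40 = 120
  shelf 3: 75 + 40 = 115
  shelf 4: 40 + 25 + 20 = 85
This matches the lower bound, so 4 is optimal.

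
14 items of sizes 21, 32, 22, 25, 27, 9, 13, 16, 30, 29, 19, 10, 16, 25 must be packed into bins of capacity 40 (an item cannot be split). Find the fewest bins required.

9

Total = 32 + 30 + 29 + 27 + 25 + 25 + 22 + 21 + 19 + 16 + 16 + 13 + 10 + 9 = 294.
Lower bound: ⌈294/40⌉ = 8 bins.
A packing using 9 bins:
  bin 1: 32 = 32
  bin 2: 30 + 10 = 40
  bin 3: 29 + 9 = 38
  bin 4: 27 + 13 = 40
  bin 5: 25 = 25
  bin 6: 25 = 25
  bin 7: 22 + 16 = 38
  bin 8: 21 + 19 = 40
  bin 9: 16 = 16
No arrangement into 8 bins stays within capacity, so 9 is optimal.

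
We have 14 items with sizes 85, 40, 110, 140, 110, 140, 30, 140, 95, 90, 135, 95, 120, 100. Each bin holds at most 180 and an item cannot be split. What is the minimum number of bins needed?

11

Total = 140 + 140 + 140 + 135 + 120 + 110 + 110 + 100 + 95 + 95 + 90 + 85 + 40 + 30 = 1430.
Lower bound: ⌈1430/180⌉ = 8 bins.
Also, 10 items each exceed 90, and no two of those can share a bin, so at least 10 bins are needed.
A packing using 11 bins:
  bin 1: 140 + 40 = 180
  bin 2: 140 + 30 = 170
  bin 3: 140 = 140
  bin 4: 135 = 135
  bin 5: 120 = 120
  bin 6: 110 = 110
  bin 7: 110 = 110
  bin 8: 100 = 100
  bin 9: 95 + 85 = 180
  bin 10: 95 = 95
  bin 11: 90 = 90
No arrangement into 10 bins stays within capacity, so 11 is optimal.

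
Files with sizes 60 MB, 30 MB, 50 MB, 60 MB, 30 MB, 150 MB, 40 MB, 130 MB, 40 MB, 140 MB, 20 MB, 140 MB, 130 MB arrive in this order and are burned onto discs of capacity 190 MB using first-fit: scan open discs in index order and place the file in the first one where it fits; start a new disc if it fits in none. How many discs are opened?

  60 → disc 1 (new)  [load 60/190]
  30 → disc 1  [load 90/190]
  50 → disc 1  [load 140/190]
  60 → disc 2 (new)  [load 60/190]
  30 → disc 1  [load 170/190]
  150 → disc 3 (new)  [load 150/190]
  40 → disc 2  [load 100/190]
  130 → disc 4 (new)  [load 130/190]
  40 → disc 2  [load 140/190]
  140 → disc 5 (new)  [load 140/190]
  20 → disc 1  [load 190/190]
  140 → disc 6 (new)  [load 140/190]
  130 → disc 7 (new)  [load 130/190]
7 discs opened.

7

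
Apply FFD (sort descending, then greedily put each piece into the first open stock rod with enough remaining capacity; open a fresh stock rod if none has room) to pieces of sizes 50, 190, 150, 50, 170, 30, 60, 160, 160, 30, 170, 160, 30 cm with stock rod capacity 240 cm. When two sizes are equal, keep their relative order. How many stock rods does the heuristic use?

7

Sorted descending: 190, 170, 170, 160, 160, 160, 150, 60, 50, 50, 30, 30, 30.
  190 → stock rod 1 (new)  [load 190/240]
  170 → stock rod 2 (new)  [load 170/240]
  170 → stock rod 3 (new)  [load 170/240]
  160 → stock rod 4 (new)  [load 160/240]
  160 → stock rod 5 (new)  [load 160/240]
  160 → stock rod 6 (new)  [load 160/240]
  150 → stock rod 7 (new)  [load 150/240]
  60 → stock rod 2  [load 230/240]
  50 → stock rod 1  [load 240/240]
  50 → stock rod 3  [load 220/240]
  30 → stock rod 4  [load 190/240]
  30 → stock rod 4  [load 220/240]
  30 → stock rod 5  [load 190/240]
7 stock rods opened.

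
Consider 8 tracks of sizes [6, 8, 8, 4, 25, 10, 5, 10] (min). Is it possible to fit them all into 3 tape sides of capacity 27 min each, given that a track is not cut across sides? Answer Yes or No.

A valid assignment using 3 tape sides:
  side 1: 25 = 25
  side 2: 10 + 10 + 6 = 26
  side 3: 8 + 8 + 5 + 4 = 25
Every load is within 27 min, so 3 tape sides suffice.

Yes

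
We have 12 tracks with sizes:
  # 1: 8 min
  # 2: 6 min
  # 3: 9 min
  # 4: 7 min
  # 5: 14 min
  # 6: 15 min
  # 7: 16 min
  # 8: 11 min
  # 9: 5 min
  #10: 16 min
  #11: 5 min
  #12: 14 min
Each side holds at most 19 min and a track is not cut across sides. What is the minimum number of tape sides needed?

Total = 16 + 16 + 15 + 14 + 14 + 11 + 9 + 8 + 7 + 6 + 5 + 5 = 126 min.
Lower bound: ⌈126/19⌉ = 7 tape sides.
A packing using 8 tape sides:
  side 1: 16 = 16
  side 2: 16 = 16
  side 3: 15 = 15
  side 4: 14 + 5 = 19
  side 5: 14 + 5 = 19
  side 6: 11 + 8 = 19
  side 7: 9 + 7 = 16
  side 8: 6 = 6
No arrangement into 7 tape sides stays within capacity, so 8 is optimal.

8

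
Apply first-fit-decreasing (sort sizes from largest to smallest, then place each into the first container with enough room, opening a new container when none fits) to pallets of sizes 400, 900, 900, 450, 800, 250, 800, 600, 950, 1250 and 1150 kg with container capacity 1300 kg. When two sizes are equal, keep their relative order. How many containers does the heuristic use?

8

Sorted descending: 1250, 1150, 950, 900, 900, 800, 800, 600, 450, 400, 250.
  1250 → container 1 (new)  [load 1250/1300]
  1150 → container 2 (new)  [load 1150/1300]
  950 → container 3 (new)  [load 950/1300]
  900 → container 4 (new)  [load 900/1300]
  900 → container 5 (new)  [load 900/1300]
  800 → container 6 (new)  [load 800/1300]
  800 → container 7 (new)  [load 800/1300]
  600 → container 8 (new)  [load 600/1300]
  450 → container 6  [load 1250/1300]
  400 → container 4  [load 1300/1300]
  250 → container 3  [load 1200/1300]
8 containers opened.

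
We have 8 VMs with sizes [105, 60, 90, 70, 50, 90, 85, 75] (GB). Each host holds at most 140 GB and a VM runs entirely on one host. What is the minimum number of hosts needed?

6

Total = 105 + 90 + 90 + 85 + 75 + 70 + 60 + 50 = 625 GB.
Lower bound: ⌈625/140⌉ = 5 hosts.
A packing using 6 hosts:
  host 1: 105 = 105
  host 2: 90 + 50 = 140
  host 3: 90 = 90
  host 4: 85 = 85
  host 5: 75 + 60 = 135
  host 6: 70 = 70
No arrangement into 5 hosts stays within capacity, so 6 is optimal.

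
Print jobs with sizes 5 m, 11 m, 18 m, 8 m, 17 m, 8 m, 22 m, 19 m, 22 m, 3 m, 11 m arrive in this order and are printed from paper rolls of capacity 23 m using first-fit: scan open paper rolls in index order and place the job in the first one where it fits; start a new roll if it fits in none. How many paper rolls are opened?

  5 → roll 1 (new)  [load 5/23]
  11 → roll 1  [load 16/23]
  18 → roll 2 (new)  [load 18/23]
  8 → roll 3 (new)  [load 8/23]
  17 → roll 4 (new)  [load 17/23]
  8 → roll 3  [load 16/23]
  22 → roll 5 (new)  [load 22/23]
  19 → roll 6 (new)  [load 19/23]
  22 → roll 7 (new)  [load 22/23]
  3 → roll 1  [load 19/23]
  11 → roll 8 (new)  [load 11/23]
8 paper rolls opened.

8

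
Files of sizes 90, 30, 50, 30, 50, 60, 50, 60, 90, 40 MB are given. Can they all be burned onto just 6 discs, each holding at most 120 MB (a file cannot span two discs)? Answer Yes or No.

Yes

A valid assignment using 5 discs:
  disc 1: 90 + 30 = 120
  disc 2: 90 + 30 = 120
  disc 3: 60 + 60 = 120
  disc 4: 50 + 50 = 100
  disc 5: 50 + 40 = 90
That uses only 5 ≤ 6, so 6 discs are enough.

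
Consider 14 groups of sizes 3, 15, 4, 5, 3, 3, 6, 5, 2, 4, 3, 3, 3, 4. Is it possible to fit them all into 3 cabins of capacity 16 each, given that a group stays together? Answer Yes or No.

Total = 63; ⌈63/16⌉ = 4.
At least 4 cabins are required, but only 3 are allowed.

No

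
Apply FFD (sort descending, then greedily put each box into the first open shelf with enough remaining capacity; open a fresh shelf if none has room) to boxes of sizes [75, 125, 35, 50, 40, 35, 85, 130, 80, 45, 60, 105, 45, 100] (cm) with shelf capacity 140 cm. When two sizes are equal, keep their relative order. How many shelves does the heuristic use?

8

Sorted descending: 130, 125, 105, 100, 85, 80, 75, 60, 50, 45, 45, 40, 35, 35.
  130 → shelf 1 (new)  [load 130/140]
  125 → shelf 2 (new)  [load 125/140]
  105 → shelf 3 (new)  [load 105/140]
  100 → shelf 4 (new)  [load 100/140]
  85 → shelf 5 (new)  [load 85/140]
  80 → shelf 6 (new)  [load 80/140]
  75 → shelf 7 (new)  [load 75/140]
  60 → shelf 6  [load 140/140]
  50 → shelf 5  [load 135/140]
  45 → shelf 7  [load 120/140]
  45 → shelf 8 (new)  [load 45/140]
  40 → shelf 4  [load 140/140]
  35 → shelf 3  [load 140/140]
  35 → shelf 8  [load 80/140]
8 shelves opened.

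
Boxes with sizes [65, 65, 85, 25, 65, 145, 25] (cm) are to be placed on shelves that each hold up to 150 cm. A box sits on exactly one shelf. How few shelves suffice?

4

Total = 145 + 85 + 65 + 65 + 65 + 25 + 25 = 475 cm.
Lower bound: ⌈475/150⌉ = 4 shelves.
A packing using 4 shelves:
  shelf 1: 145 = 145
  shelf 2: 85 + 65 = 150
  shelf 3: 65 + 65 = 130
  shelf 4: 25 + 25 = 50
This matches the lower bound, so 4 is optimal.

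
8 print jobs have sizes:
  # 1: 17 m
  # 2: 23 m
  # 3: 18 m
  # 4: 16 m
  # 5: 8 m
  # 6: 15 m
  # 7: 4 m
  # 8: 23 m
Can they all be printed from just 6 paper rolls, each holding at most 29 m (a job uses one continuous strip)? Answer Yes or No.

Yes

A valid assignment using 6 paper rolls:
  roll 1: 23 + 4 = 27
  roll 2: 23 = 23
  roll 3: 18 + 8 = 26
  roll 4: 17 = 17
  roll 5: 16 = 16
  roll 6: 15 = 15
Every load is within 29 m, so 6 paper rolls suffice.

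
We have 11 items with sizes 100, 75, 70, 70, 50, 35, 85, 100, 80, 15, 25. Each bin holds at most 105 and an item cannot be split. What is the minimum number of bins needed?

Total = 100 + 100 + 85 + 80 + 75 + 70 + 70 + 50 + 35 + 25 + 15 = 705.
Lower bound: ⌈705/105⌉ = 7 bins.
A packing using 8 bins:
  bin 1: 100 = 100
  bin 2: 100 = 100
  bin 3: 85 + 15 = 100
  bin 4: 80 + 25 = 105
  bin 5: 75 = 75
  bin 6: 70 + 35 = 105
  bin 7: 70 = 70
  bin 8: 50 = 50
No arrangement into 7 bins stays within capacity, so 8 is optimal.

8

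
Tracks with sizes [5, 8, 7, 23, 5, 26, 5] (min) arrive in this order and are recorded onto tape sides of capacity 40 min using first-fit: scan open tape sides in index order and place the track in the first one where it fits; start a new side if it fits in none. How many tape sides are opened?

  5 → side 1 (new)  [load 5/40]
  8 → side 1  [load 13/40]
  7 → side 1  [load 20/40]
  23 → side 2 (new)  [load 23/40]
  5 → side 1  [load 25/40]
  26 → side 3 (new)  [load 26/40]
  5 → side 1  [load 30/40]
3 tape sides opened.

3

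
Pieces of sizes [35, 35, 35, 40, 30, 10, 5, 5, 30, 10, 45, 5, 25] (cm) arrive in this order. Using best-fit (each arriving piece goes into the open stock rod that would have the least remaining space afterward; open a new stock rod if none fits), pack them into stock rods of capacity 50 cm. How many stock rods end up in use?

  35 → stock rod 1 (new)  [load 35/50]
  35 → stock rod 2 (new)  [load 35/50]
  35 → stock rod 3 (new)  [load 35/50]
  40 → stock rod 4 (new)  [load 40/50]
  30 → stock rod 5 (new)  [load 30/50]
  10 → stock rod 4  [load 50/50]
  5 → stock rod 1  [load 40/50]
  5 → stock rod 1  [load 45/50]
  30 → stock rod 6 (new)  [load 30/50]
  10 → stock rod 2  [load 45/50]
  45 → stock rod 7 (new)  [load 45/50]
  5 → stock rod 1  [load 50/50]
  25 → stock rod 8 (new)  [load 25/50]
8 stock rods opened.

8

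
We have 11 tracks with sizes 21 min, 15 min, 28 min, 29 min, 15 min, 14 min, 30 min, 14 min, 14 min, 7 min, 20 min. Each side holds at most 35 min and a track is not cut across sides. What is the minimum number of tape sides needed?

7

Total = 30 + 29 + 28 + 21 + 20 + 15 + 15 + 14 + 14 + 14 + 7 = 207 min.
Lower bound: ⌈207/35⌉ = 6 tape sides.
A packing using 7 tape sides:
  side 1: 30 = 30
  side 2: 29 = 29
  side 3: 28 + 7 = 35
  side 4: 21 + 14 = 35
  side 5: 20 + 15 = 35
  side 6: 15 + 14 = 29
  side 7: 14 = 14
No arrangement into 6 tape sides stays within capacity, so 7 is optimal.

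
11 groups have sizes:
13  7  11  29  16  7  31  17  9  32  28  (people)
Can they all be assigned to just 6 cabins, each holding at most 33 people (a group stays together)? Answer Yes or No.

Total = 200 people; ⌈200/33⌉ = 7.
At least 7 cabins are required, but only 6 are allowed.

No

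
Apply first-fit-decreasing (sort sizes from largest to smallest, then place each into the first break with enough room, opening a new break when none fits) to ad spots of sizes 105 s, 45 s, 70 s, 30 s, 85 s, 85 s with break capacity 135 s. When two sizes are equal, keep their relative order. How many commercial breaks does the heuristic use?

4

Sorted descending: 105, 85, 85, 70, 45, 30.
  105 → break 1 (new)  [load 105/135]
  85 → break 2 (new)  [load 85/135]
  85 → break 3 (new)  [load 85/135]
  70 → break 4 (new)  [load 70/135]
  45 → break 2  [load 130/135]
  30 → break 1  [load 135/135]
4 commercial breaks opened.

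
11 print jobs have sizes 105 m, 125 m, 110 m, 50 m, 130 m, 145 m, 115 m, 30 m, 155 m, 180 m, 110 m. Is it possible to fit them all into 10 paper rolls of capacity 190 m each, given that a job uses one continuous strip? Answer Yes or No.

A valid assignment using 9 paper rolls:
  roll 1: 180 = 180
  roll 2: 155 + 30 = 185
  roll 3: 145 = 145
  roll 4: 130 + 50 = 180
  roll 5: 125 = 125
  roll 6: 115 = 115
  roll 7: 110 = 110
  roll 8: 110 = 110
  roll 9: 105 = 105
That uses only 9 ≤ 10, so 10 paper rolls are enough.

Yes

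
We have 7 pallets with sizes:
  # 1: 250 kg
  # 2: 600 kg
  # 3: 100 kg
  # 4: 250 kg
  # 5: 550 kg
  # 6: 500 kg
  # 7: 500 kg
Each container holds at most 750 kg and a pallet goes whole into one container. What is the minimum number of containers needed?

4

Total = 600 + 550 + 500 + 500 + 250 + 250 + 100 = 2750 kg.
Lower bound: ⌈2750/750⌉ = 4 containers.
A packing using 4 containers:
  container 1: 600 + 100 = 700
  container 2: 550 = 550
  container 3: 500 + 250 = 750
  container 4: 500 + 250 = 750
This matches the lower bound, so 4 is optimal.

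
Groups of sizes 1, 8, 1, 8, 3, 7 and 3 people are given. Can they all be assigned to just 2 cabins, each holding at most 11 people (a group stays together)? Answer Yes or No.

No

Total = 31 people; ⌈31/11⌉ = 3.
At least 3 cabins are required, but only 2 are allowed.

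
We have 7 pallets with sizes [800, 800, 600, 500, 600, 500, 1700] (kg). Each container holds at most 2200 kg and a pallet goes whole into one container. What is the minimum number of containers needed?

Total = 1700 + 800 + 800 + 600 + 600 + 500 + 500 = 5500 kg.
Lower bound: ⌈5500/2200⌉ = 3 containers.
A packing using 3 containers:
  container 1: 1700 + 500 = 2200
  container 2: 800 + 800 + 600 = 2200
  container 3: 600 + 500 = 1100
This matches the lower bound, so 3 is optimal.

3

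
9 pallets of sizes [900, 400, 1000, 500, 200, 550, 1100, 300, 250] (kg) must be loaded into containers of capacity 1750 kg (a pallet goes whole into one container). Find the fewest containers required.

Total = 1100 + 1000 + 900 + 550 + 500 + 400 + 300 + 250 + 200 = 5200 kg.
Lower bound: ⌈5200/1750⌉ = 3 containers.
A packing using 3 containers:
  container 1: 1100 + 400 + 250 = 1750
  container 2: 1000 + 550 + 200 = 1750
  container 3: 900 + 500 + 300 = 1700
This matches the lower bound, so 3 is optimal.

3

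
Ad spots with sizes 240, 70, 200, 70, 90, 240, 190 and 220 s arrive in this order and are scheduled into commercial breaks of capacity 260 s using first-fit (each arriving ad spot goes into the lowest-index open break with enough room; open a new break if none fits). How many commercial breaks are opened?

  240 → break 1 (new)  [load 240/260]
  70 → break 2 (new)  [load 70/260]
  200 → break 3 (new)  [load 200/260]
  70 → break 2  [load 140/260]
  90 → break 2  [load 230/260]
  240 → break 4 (new)  [load 240/260]
  190 → break 5 (new)  [load 190/260]
  220 → break 6 (new)  [load 220/260]
6 commercial breaks opened.

6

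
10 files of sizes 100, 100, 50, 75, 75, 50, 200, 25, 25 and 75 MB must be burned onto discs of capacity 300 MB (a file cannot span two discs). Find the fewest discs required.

3

Total = 200 + 100 + 100 + 75 + 75 + 75 + 50 + 50 + 25 + 25 = 775 MB.
Lower bound: ⌈775/300⌉ = 3 discs.
A packing using 3 discs:
  disc 1: 200 + 100 = 300
  disc 2: 100 + 75 + 75 + 50 = 300
  disc 3: 75 + 50 + 25 + 25 = 175
This matches the lower bound, so 3 is optimal.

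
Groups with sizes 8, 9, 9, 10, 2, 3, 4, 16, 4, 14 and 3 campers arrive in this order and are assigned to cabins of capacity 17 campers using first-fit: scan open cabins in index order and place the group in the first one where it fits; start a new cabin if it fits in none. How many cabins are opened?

6

  8 → cabin 1 (new)  [load 8/17]
  9 → cabin 1  [load 17/17]
  9 → cabin 2 (new)  [load 9/17]
  10 → cabin 3 (new)  [load 10/17]
  2 → cabin 2  [load 11/17]
  3 → cabin 2  [load 14/17]
  4 → cabin 3  [load 14/17]
  16 → cabin 4 (new)  [load 16/17]
  4 → cabin 5 (new)  [load 4/17]
  14 → cabin 6 (new)  [load 14/17]
  3 → cabin 2  [load 17/17]
6 cabins opened.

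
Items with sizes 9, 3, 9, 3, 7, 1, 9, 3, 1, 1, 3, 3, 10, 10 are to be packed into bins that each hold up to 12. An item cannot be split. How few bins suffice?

7

Total = 10 + 10 + 9 + 9 + 9 + 7 + 3 + 3 + 3 + 3 + 3 + 1 + 1 + 1 = 72.
Lower bound: ⌈72/12⌉ = 6 bins.
A packing using 7 bins:
  bin 1: 10 + 1 + 1 = 12
  bin 2: 10 + 1 = 11
  bin 3: 9 + 3 = 12
  bin 4: 9 + 3 = 12
  bin 5: 9 + 3 = 12
  bin 6: 7 + 3 = 10
  bin 7: 3 = 3
No arrangement into 6 bins stays within capacity, so 7 is optimal.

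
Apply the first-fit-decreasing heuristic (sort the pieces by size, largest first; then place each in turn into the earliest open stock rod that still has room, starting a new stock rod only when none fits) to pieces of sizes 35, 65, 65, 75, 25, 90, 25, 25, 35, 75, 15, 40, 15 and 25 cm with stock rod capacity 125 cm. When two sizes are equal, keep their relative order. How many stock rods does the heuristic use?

6

Sorted descending: 90, 75, 75, 65, 65, 40, 35, 35, 25, 25, 25, 25, 15, 15.
  90 → stock rod 1 (new)  [load 90/125]
  75 → stock rod 2 (new)  [load 75/125]
  75 → stock rod 3 (new)  [load 75/125]
  65 → stock rod 4 (new)  [load 65/125]
  65 → stock rod 5 (new)  [load 65/125]
  40 → stock rod 2  [load 115/125]
  35 → stock rod 1  [load 125/125]
  35 → stock rod 3  [load 110/125]
  25 → stock rod 4  [load 90/125]
  25 → stock rod 4  [load 115/125]
  25 → stock rod 5  [load 90/125]
  25 → stock rod 5  [load 115/125]
  15 → stock rod 3  [load 125/125]
  15 → stock rod 6 (new)  [load 15/125]
6 stock rods opened.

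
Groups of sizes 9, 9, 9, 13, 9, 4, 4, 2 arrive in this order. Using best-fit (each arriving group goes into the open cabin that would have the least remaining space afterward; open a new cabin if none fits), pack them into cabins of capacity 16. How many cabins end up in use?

5

  9 → cabin 1 (new)  [load 9/16]
  9 → cabin 2 (new)  [load 9/16]
  9 → cabin 3 (new)  [load 9/16]
  13 → cabin 4 (new)  [load 13/16]
  9 → cabin 5 (new)  [load 9/16]
  4 → cabin 1  [load 13/16]
  4 → cabin 2  [load 13/16]
  2 → cabin 1  [load 15/16]
5 cabins opened.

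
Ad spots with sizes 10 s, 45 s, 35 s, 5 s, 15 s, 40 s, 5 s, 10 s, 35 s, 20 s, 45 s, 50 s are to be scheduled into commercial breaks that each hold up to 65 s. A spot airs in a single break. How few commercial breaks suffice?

6

Total = 50 + 45 + 45 + 40 + 35 + 35 + 20 + 15 + 10 + 10 + 5 + 5 = 315 s.
Lower bound: ⌈315/65⌉ = 5 commercial breaks.
Also, 6 ad spots each exceed 65/2 s, and no two of those can share a break, so at least 6 commercial breaks are needed.
A packing using 6 commercial breaks:
  break 1: 50 + 15 = 65
  break 2: 45 + 20 = 65
  break 3: 45 + 10 + 10 = 65
  break 4: 40 + 5 + 5 = 50
  break 5: 35 = 35
  break 6: 35 = 35
This matches the lower bound, so 6 is optimal.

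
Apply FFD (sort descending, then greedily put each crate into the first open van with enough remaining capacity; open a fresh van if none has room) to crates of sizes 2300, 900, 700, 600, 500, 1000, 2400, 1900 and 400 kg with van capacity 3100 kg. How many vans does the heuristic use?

4

Sorted descending: 2400, 2300, 1900, 1000, 900, 700, 600, 500, 400.
  2400 → van 1 (new)  [load 2400/3100]
  2300 → van 2 (new)  [load 2300/3100]
  1900 → van 3 (new)  [load 1900/3100]
  1000 → van 3  [load 2900/3100]
  900 → van 4 (new)  [load 900/3100]
  700 → van 1  [load 3100/3100]
  600 → van 2  [load 2900/3100]
  500 → van 4  [load 1400/3100]
  400 → van 4  [load 1800/3100]
4 vans opened.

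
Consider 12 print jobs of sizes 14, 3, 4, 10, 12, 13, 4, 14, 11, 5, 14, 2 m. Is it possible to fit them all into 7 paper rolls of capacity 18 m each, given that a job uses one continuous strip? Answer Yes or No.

Yes

A valid assignment using 7 paper rolls:
  roll 1: 14 + 4 = 18
  roll 2: 14 + 4 = 18
  roll 3: 14 + 3 = 17
  roll 4: 13 + 5 = 18
  roll 5: 12 + 2 = 14
  roll 6: 11 = 11
  roll 7: 10 = 10
Every load is within 18 m, so 7 paper rolls suffice.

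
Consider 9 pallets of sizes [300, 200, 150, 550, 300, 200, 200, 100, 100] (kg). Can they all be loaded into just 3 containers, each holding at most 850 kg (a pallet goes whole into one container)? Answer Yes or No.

Yes

A valid assignment using 3 containers:
  container 1: 550 + 300 = 850
  container 2: 300 + 200 + 200 + 150 = 850
  container 3: 200 + 100 + 100 = 400
Every load is within 850 kg, so 3 containers suffice.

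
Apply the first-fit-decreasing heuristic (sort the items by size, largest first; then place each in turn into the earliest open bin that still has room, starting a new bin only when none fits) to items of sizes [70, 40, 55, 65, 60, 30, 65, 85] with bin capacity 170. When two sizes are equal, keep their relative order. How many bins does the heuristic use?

3

Sorted descending: 85, 70, 65, 65, 60, 55, 40, 30.
  85 → bin 1 (new)  [load 85/170]
  70 → bin 1  [load 155/170]
  65 → bin 2 (new)  [load 65/170]
  65 → bin 2  [load 130/170]
  60 → bin 3 (new)  [load 60/170]
  55 → bin 3  [load 115/170]
  40 → bin 2  [load 170/170]
  30 → bin 3  [load 145/170]
3 bins opened.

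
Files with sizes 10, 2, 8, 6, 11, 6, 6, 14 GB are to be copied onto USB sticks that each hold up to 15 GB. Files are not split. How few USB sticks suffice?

Total = 14 + 11 + 10 + 8 + 6 + 6 + 6 + 2 = 63 GB.
Lower bound: ⌈63/15⌉ = 5 USB sticks.
A packing using 5 USB sticks:
  USB stick 1: 14 = 14
  USB stick 2: 11 + 2 = 13
  USB stick 3: 10 = 10
  USB stick 4: 8 + 6 = 14
  USB stick 5: 6 + 6 = 12
This matches the lower bound, so 5 is optimal.

5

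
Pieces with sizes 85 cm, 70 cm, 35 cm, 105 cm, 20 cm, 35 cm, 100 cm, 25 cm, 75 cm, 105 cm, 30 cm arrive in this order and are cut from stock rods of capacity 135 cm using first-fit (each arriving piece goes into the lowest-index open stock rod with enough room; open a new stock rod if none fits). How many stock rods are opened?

6

  85 → stock rod 1 (new)  [load 85/135]
  70 → stock rod 2 (new)  [load 70/135]
  35 → stock rod 1  [load 120/135]
  105 → stock rod 3 (new)  [load 105/135]
  20 → stock rod 2  [load 90/135]
  35 → stock rod 2  [load 125/135]
  100 → stock rod 4 (new)  [load 100/135]
  25 → stock rod 3  [load 130/135]
  75 → stock rod 5 (new)  [load 75/135]
  105 → stock rod 6 (new)  [load 105/135]
  30 → stock rod 4  [load 130/135]
6 stock rods opened.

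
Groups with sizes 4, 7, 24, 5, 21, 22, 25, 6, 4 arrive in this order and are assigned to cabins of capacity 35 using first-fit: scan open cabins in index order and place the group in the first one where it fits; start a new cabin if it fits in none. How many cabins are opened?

4

  4 → cabin 1 (new)  [load 4/35]
  7 → cabin 1  [load 11/35]
  24 → cabin 1  [load 35/35]
  5 → cabin 2 (new)  [load 5/35]
  21 → cabin 2  [load 26/35]
  22 → cabin 3 (new)  [load 22/35]
  25 → cabin 4 (new)  [load 25/35]
  6 → cabin 2  [load 32/35]
  4 → cabin 3  [load 26/35]
4 cabins opened.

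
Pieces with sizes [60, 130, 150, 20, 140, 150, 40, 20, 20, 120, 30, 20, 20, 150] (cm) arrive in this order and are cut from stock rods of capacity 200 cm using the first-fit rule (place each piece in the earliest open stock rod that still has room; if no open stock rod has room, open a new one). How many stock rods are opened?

  60 → stock rod 1 (new)  [load 60/200]
  130 → stock rod 1  [load 190/200]
  150 → stock rod 2 (new)  [load 150/200]
  20 → stock rod 2  [load 170/200]
  140 → stock rod 3 (new)  [load 140/200]
  150 → stock rod 4 (new)  [load 150/200]
  40 → stock rod 3  [load 180/200]
  20 → stock rod 2  [load 190/200]
  20 → stock rod 3  [load 200/200]
  120 → stock rod 5 (new)  [load 120/200]
  30 → stock rod 4  [load 180/200]
  20 → stock rod 4  [load 200/200]
  20 → stock rod 5  [load 140/200]
  150 → stock rod 6 (new)  [load 150/200]
6 stock rods opened.

6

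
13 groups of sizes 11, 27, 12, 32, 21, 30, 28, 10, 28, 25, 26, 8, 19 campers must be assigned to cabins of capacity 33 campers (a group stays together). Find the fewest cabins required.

10

Total = 32 + 30 + 28 + 28 + 27 + 26 + 25 + 21 + 19 + 12 + 11 + 10 + 8 = 277 campers.
Lower bound: ⌈277/33⌉ = 9 cabins.
A packing using 10 cabins:
  cabin 1: 32 = 32
  cabin 2: 30 = 30
  cabin 3: 28 = 28
  cabin 4: 28 = 28
  cabin 5: 27 = 27
  cabin 6: 26 = 26
  cabin 7: 25 + 8 = 33
  cabin 8: 21 + 12 = 33
  cabin 9: 19 + 11 = 30
  cabin 10: 10 = 10
No arrangement into 9 cabins stays within capacity, so 10 is optimal.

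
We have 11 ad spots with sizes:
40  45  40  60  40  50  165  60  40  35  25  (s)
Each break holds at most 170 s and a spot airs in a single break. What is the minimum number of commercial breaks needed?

4

Total = 165 + 60 + 60 + 50 + 45 + 40 + 40 + 40 + 40 + 35 + 25 = 600 s.
Lower bound: ⌈600/170⌉ = 4 commercial breaks.
A packing using 4 commercial breaks:
  break 1: 165 = 165
  break 2: 60 + 60 + 50 = 170
  break 3: 45 + 40 + 40 + 40 = 165
  break 4: 40 + 35 + 25 = 100
This matches the lower bound, so 4 is optimal.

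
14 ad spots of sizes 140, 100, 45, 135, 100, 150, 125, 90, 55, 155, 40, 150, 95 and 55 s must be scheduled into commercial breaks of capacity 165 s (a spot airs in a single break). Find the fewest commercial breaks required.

Total = 155 + 150 + 150 + 140 + 135 + 125 + 100 + 100 + 95 + 90 + 55 + 55 + 45 + 40 = 1435 s.
Lower bound: ⌈1435/165⌉ = 9 commercial breaks.
Also, 10 ad spots each exceed 165/2 s, and no two of those can share a break, so at least 10 commercial breaks are needed.
A packing using 10 commercial breaks:
  break 1: 155 = 155
  break 2: 150 = 150
  break 3: 150 = 150
  break 4: 140 = 140
  break 5: 135 = 135
  break 6: 125 + 40 = 165
  break 7: 100 + 55 = 155
  break 8: 100 + 55 = 155
  break 9: 95 + 45 = 140
  break 10: 90 = 90
This matches the lower bound, so 10 is optimal.

10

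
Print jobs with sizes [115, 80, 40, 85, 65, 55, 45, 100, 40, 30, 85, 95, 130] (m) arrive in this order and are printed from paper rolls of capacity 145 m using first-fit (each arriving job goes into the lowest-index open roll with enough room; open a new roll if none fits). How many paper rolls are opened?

  115 → roll 1 (new)  [load 115/145]
  80 → roll 2 (new)  [load 80/145]
  40 → roll 2  [load 120/145]
  85 → roll 3 (new)  [load 85/145]
  65 → roll 4 (new)  [load 65/145]
  55 → roll 3  [load 140/145]
  45 → roll 4  [load 110/145]
  100 → roll 5 (new)  [load 100/145]
  40 → roll 5  [load 140/145]
  30 → roll 1  [load 145/145]
  85 → roll 6 (new)  [load 85/145]
  95 → roll 7 (new)  [load 95/145]
  130 → roll 8 (new)  [load 130/145]
8 paper rolls opened.

8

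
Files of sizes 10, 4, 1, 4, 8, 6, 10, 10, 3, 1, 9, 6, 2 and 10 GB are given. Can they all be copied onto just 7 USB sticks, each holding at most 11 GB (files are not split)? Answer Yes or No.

No

Total = 84 GB; ⌈84/11⌉ = 8.
At least 8 USB sticks are required, but only 7 are allowed.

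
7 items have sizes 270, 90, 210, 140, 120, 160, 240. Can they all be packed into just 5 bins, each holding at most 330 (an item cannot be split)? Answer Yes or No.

A valid assignment using 4 bins:
  bin 1: 270 = 270
  bin 2: 240 + 90 = 330
  bin 3: 210 + 120 = 330
  bin 4: 160 + 140 = 300
That uses only 4 ≤ 5, so 5 bins are enough.

Yes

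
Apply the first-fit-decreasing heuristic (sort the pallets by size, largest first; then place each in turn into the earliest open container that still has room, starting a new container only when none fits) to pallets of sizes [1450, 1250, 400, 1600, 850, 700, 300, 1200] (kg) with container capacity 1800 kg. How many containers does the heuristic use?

Sorted descending: 1600, 1450, 1250, 1200, 850, 700, 400, 300.
  1600 → container 1 (new)  [load 1600/1800]
  1450 → container 2 (new)  [load 1450/1800]
  1250 → container 3 (new)  [load 1250/1800]
  1200 → container 4 (new)  [load 1200/1800]
  850 → container 5 (new)  [load 850/1800]
  700 → container 5  [load 1550/1800]
  400 → container 3  [load 1650/1800]
  300 → container 2  [load 1750/1800]
5 containers opened.

5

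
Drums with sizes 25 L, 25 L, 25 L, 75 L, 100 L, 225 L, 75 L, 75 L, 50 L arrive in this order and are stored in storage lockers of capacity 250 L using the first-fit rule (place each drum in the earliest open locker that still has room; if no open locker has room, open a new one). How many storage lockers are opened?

  25 → locker 1 (new)  [load 25/250]
  25 → locker 1  [load 50/250]
  25 → locker 1  [load 75/250]
  75 → locker 1  [load 150/250]
  100 → locker 1  [load 250/250]
  225 → locker 2 (new)  [load 225/250]
  75 → locker 3 (new)  [load 75/250]
  75 → locker 3  [load 150/250]
  50 → locker 3  [load 200/250]
3 storage lockers opened.

3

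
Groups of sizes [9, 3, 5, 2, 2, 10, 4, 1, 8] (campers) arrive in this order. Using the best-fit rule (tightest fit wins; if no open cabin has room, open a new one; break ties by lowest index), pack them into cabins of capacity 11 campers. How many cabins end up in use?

5

  9 → cabin 1 (new)  [load 9/11]
  3 → cabin 2 (new)  [load 3/11]
  5 → cabin 2  [load 8/11]
  2 → cabin 1  [load 11/11]
  2 → cabin 2  [load 10/11]
  10 → cabin 3 (new)  [load 10/11]
  4 → cabin 4 (new)  [load 4/11]
  1 → cabin 2  [load 11/11]
  8 → cabin 5 (new)  [load 8/11]
5 cabins opened.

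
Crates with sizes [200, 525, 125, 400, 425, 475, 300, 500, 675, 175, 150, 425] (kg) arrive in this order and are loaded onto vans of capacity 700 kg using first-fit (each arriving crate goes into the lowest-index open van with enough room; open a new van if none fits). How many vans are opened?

  200 → van 1 (new)  [load 200/700]
  525 → van 2 (new)  [load 525/700]
  125 → van 1  [load 325/700]
  400 → van 3 (new)  [load 400/700]
  425 → van 4 (new)  [load 425/700]
  475 → van 5 (new)  [load 475/700]
  300 → van 1  [load 625/700]
  500 → van 6 (new)  [load 500/700]
  675 → van 7 (new)  [load 675/700]
  175 → van 2  [load 700/700]
  150 → van 3  [load 550/700]
  425 → van 8 (new)  [load 425/700]
8 vans opened.

8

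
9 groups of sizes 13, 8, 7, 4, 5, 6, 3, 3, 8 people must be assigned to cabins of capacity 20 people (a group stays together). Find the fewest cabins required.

3

Total = 13 + 8 + 8 + 7 + 6 + 5 + 4 + 3 + 3 = 57 people.
Lower bound: ⌈57/20⌉ = 3 cabins.
A packing using 3 cabins:
  cabin 1: 13 + 7 = 20
  cabin 2: 8 + 8 + 4 = 20
  cabin 3: 6 + 5 + 3 + 3 = 17
This matches the lower bound, so 3 is optimal.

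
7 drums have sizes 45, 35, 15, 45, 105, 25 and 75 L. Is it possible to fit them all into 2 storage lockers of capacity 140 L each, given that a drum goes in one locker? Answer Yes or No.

No

Total = 345 L; ⌈345/140⌉ = 3.
At least 3 storage lockers are required, but only 2 are allowed.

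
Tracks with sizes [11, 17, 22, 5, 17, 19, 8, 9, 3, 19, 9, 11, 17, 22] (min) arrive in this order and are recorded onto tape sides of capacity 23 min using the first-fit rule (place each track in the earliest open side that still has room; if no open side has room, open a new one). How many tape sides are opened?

10

  11 → side 1 (new)  [load 11/23]
  17 → side 2 (new)  [load 17/23]
  22 → side 3 (new)  [load 22/23]
  5 → side 1  [load 16/23]
  17 → side 4 (new)  [load 17/23]
  19 → side 5 (new)  [load 19/23]
  8 → side 6 (new)  [load 8/23]
  9 → side 6  [load 17/23]
  3 → side 1  [load 19/23]
  19 → side 7 (new)  [load 19/23]
  9 → side 8 (new)  [load 9/23]
  11 → side 8  [load 20/23]
  17 → side 9 (new)  [load 17/23]
  22 → side 10 (new)  [load 22/23]
10 tape sides opened.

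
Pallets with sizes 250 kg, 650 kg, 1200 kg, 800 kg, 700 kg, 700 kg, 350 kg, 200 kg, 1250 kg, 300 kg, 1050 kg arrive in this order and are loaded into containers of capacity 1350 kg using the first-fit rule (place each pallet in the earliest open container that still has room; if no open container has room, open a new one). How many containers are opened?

7

  250 → container 1 (new)  [load 250/1350]
  650 → container 1  [load 900/1350]
  1200 → container 2 (new)  [load 1200/1350]
  800 → container 3 (new)  [load 800/1350]
  700 → container 4 (new)  [load 700/1350]
  700 → container 5 (new)  [load 700/1350]
  350 → container 1  [load 1250/1350]
  200 → container 3  [load 1000/1350]
  1250 → container 6 (new)  [load 1250/1350]
  300 → container 3  [load 1300/1350]
  1050 → container 7 (new)  [load 1050/1350]
7 containers opened.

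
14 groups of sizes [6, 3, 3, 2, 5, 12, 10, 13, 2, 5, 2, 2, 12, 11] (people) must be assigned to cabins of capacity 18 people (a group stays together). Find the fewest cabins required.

Total = 13 + 12 + 12 + 11 + 10 + 6 + 5 + 5 + 3 + 3 + 2 + 2 + 2 + 2 = 88 people.
Lower bound: ⌈88/18⌉ = 5 cabins.
A packing using 5 cabins:
  cabin 1: 13 + 5 = 18
  cabin 2: 12 + 6 = 18
  cabin 3: 12 + 5 = 17
  cabin 4: 11 + 3 + 3 = 17
  cabin 5: 10 + 2 + 2 + 2 + 2 = 18
This matches the lower bound, so 5 is optimal.

5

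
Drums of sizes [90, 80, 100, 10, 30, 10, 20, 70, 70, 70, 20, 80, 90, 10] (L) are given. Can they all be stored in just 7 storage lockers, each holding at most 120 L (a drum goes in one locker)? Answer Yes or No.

No

Total = 750 L; ⌈750/120⌉ = 7.
8 drums each exceed half the capacity and cannot share a locker, forcing at least 8 storage lockers.
At least 8 storage lockers are required, but only 7 are allowed.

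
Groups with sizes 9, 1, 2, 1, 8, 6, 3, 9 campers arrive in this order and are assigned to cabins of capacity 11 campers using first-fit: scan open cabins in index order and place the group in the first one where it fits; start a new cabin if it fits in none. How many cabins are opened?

4

  9 → cabin 1 (new)  [load 9/11]
  1 → cabin 1  [load 10/11]
  2 → cabin 2 (new)  [load 2/11]
  1 → cabin 1  [load 11/11]
  8 → cabin 2  [load 10/11]
  6 → cabin 3 (new)  [load 6/11]
  3 → cabin 3  [load 9/11]
  9 → cabin 4 (new)  [load 9/11]
4 cabins opened.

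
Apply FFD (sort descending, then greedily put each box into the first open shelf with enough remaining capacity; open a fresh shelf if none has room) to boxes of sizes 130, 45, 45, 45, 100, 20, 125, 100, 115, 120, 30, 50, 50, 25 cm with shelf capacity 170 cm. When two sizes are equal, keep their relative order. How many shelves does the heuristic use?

Sorted descending: 130, 125, 120, 115, 100, 100, 50, 50, 45, 45, 45, 30, 25, 20.
  130 → shelf 1 (new)  [load 130/170]
  125 → shelf 2 (new)  [load 125/170]
  120 → shelf 3 (new)  [load 120/170]
  115 → shelf 4 (new)  [load 115/170]
  100 → shelf 5 (new)  [load 100/170]
  100 → shelf 6 (new)  [load 100/170]
  50 → shelf 3  [load 170/170]
  50 → shelf 4  [load 165/170]
  45 → shelf 2  [load 170/170]
  45 → shelf 5  [load 145/170]
  45 → shelf 6  [load 145/170]
  30 → shelf 1  [load 160/170]
  25 → shelf 5  [load 170/170]
  20 → shelf 6  [load 165/170]
6 shelves opened.

6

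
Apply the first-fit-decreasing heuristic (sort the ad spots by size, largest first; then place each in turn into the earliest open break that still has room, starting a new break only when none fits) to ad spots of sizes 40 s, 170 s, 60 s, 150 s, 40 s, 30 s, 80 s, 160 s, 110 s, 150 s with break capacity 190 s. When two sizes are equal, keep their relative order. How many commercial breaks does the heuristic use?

Sorted descending: 170, 160, 150, 150, 110, 80, 60, 40, 40, 30.
  170 → break 1 (new)  [load 170/190]
  160 → break 2 (new)  [load 160/190]
  150 → break 3 (new)  [load 150/190]
  150 → break 4 (new)  [load 150/190]
  110 → break 5 (new)  [load 110/190]
  80 → break 5  [load 190/190]
  60 → break 6 (new)  [load 60/190]
  40 → break 3  [load 190/190]
  40 → break 4  [load 190/190]
  30 → break 2  [load 190/190]
6 commercial breaks opened.

6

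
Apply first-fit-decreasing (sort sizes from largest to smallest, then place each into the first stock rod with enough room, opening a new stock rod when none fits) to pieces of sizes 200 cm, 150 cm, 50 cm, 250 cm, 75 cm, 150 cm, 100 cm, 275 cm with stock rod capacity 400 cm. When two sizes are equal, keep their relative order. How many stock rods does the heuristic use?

4

Sorted descending: 275, 250, 200, 150, 150, 100, 75, 50.
  275 → stock rod 1 (new)  [load 275/400]
  250 → stock rod 2 (new)  [load 250/400]
  200 → stock rod 3 (new)  [load 200/400]
  150 → stock rod 2  [load 400/400]
  150 → stock rod 3  [load 350/400]
  100 → stock rod 1  [load 375/400]
  75 → stock rod 4 (new)  [load 75/400]
  50 → stock rod 3  [load 400/400]
4 stock rods opened.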